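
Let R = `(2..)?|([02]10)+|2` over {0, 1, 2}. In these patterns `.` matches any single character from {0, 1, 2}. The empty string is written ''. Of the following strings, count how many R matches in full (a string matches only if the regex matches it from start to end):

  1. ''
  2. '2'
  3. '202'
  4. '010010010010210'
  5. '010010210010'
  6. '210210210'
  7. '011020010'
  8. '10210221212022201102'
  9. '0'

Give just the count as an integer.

6

1 → match
2 → match
3 → match
4 → match
5 → match
6 → match
7 → no match
8 → no match
9 → no match
Total matched: 6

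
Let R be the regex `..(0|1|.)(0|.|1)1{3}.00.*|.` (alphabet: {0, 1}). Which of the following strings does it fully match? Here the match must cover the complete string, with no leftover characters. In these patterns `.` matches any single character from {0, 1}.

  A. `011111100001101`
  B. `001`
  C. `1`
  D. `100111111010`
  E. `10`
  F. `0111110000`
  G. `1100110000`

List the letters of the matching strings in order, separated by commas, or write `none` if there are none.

A, C

A → match
B → no match
C → match
D → no match
E → no match
F → no match
G → no match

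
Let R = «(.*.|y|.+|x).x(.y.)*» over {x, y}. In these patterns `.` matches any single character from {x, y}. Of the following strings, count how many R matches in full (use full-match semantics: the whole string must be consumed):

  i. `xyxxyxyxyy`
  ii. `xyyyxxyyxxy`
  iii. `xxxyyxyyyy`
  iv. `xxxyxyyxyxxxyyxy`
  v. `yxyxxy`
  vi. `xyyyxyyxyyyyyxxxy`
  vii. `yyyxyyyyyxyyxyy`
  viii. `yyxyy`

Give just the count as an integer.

0

i → no match
ii → no match
iii → no match
iv → no match
v → no match
vi → no match
vii → no match
viii → no match
Total matched: 0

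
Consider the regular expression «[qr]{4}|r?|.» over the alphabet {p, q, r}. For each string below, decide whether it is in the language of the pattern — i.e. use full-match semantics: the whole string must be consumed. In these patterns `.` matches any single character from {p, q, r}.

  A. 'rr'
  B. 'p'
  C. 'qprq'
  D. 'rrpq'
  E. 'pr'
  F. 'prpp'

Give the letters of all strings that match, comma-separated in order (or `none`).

A → no match
B → match
C → no match
D → no match
E → no match
F → no match

B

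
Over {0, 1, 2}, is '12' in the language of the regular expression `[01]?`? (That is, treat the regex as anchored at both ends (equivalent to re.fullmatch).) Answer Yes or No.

No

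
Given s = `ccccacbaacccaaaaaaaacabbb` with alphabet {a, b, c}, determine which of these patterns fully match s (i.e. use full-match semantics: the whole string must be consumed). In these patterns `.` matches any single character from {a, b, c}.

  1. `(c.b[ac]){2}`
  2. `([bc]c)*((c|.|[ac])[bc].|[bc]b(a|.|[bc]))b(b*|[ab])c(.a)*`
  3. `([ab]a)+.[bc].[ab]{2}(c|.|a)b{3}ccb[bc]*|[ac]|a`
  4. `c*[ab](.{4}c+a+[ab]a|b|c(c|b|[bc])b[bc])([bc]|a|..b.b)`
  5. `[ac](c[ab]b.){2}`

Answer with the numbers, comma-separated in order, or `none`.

4

1 → no match
2 → no match
3 → no match
4 → match
5 → no match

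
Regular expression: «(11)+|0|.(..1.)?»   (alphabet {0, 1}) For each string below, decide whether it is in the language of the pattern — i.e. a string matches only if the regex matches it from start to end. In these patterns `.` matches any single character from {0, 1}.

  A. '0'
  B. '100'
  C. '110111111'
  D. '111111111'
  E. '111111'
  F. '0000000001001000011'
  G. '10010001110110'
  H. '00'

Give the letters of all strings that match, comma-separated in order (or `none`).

A, E

A → match
B → no match
C → no match
D → no match
E → match
F → no match
G → no match
H → no match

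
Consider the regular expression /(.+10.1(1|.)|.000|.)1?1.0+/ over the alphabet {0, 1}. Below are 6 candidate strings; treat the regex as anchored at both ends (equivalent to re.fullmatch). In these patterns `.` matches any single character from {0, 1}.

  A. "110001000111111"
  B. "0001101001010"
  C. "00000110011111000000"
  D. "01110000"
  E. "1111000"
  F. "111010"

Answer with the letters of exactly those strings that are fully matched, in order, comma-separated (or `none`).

A → no match — must end with "0"
B → no match
C → match
D. "01110000" → match
E. "1111000" → match
F. "111010" → no match

C, D, E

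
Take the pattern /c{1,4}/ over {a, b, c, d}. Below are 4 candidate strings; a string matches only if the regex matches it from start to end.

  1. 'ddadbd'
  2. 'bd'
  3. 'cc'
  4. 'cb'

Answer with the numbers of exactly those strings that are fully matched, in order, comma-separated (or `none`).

3

1 → no match — must start with 'c'
2 → no match — must start with 'c'
3 → match
4 → no match — must end with 'c'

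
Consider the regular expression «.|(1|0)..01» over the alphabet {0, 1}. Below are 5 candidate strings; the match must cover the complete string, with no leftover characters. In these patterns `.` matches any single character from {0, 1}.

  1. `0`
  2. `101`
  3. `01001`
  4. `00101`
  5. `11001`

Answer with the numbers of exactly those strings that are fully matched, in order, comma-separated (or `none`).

1, 3, 4, 5

1. `0` → match
2. `101` → no match
3. `01001` → match
4. `00101` → match
5. `11001` → match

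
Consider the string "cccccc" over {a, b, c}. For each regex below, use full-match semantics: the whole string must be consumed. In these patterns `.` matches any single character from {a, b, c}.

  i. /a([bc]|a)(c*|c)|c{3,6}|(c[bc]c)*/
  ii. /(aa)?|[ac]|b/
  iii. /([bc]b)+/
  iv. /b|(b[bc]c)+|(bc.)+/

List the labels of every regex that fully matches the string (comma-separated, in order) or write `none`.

i → match
ii → no match
iii → no match — must end with "b"
iv → no match

i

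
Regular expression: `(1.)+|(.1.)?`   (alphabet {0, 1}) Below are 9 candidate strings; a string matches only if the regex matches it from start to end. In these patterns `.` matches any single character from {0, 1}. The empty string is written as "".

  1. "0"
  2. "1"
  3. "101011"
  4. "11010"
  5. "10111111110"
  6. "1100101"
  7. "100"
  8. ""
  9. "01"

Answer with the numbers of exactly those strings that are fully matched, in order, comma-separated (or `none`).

3, 8

1 → no match
2 → no match
3 → match
4 → no match
5 → no match
6 → no match
7 → no match
8 → match
9 → no match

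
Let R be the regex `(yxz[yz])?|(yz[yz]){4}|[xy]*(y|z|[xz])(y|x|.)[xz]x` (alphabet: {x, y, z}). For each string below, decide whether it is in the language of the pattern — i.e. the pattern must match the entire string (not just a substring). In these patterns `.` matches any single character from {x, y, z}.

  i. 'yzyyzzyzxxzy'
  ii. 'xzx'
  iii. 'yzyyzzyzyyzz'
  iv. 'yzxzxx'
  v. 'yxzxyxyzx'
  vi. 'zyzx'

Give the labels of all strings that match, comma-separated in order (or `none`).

i. 'yzyyzzyzxxzy' → no match
ii. 'xzx' → no match
iii. 'yzyyzzyzyyzz' → match
iv. 'yzxzxx' → no match
v. 'yxzxyxyzx' → no match
vi. 'zyzx' → match

iii, vi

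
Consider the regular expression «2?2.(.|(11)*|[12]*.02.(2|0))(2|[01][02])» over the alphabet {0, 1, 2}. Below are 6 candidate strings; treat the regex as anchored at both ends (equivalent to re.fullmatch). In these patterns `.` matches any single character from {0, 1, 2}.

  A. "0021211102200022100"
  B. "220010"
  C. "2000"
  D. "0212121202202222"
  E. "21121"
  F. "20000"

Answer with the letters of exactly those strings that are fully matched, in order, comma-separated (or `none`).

A → no match
B → match
C → match
D → no match
E → no match
F → match

B, C, F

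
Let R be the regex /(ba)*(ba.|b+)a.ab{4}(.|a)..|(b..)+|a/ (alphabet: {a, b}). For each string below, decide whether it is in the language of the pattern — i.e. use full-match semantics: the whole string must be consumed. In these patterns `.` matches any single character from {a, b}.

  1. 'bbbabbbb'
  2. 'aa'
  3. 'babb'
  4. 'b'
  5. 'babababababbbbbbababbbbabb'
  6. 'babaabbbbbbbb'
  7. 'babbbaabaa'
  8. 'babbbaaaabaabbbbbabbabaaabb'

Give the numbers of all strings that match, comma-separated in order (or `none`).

1 → no match
2 → no match
3 → no match
4 → no match
5 → match
6 → no match
7 → no match
8 → no match

5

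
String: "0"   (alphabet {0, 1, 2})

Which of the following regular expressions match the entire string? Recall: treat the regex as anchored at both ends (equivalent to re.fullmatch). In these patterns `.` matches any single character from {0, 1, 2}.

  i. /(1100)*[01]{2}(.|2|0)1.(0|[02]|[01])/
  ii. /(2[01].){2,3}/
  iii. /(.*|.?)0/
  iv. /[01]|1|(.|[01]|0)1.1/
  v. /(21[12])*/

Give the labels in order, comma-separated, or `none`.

iii, iv

i → no match
ii → no match — must start with "2"
iii → match
iv → match
v → no match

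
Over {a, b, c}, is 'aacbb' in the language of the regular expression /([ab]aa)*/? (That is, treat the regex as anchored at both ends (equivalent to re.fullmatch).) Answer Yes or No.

No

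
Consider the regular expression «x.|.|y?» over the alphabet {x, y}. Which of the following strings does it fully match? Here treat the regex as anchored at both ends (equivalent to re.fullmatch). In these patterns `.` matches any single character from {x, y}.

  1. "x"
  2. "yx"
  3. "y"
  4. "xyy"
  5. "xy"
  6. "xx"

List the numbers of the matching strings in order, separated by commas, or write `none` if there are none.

1, 3, 5, 6

1. "x" → match
2. "yx" → no match
3. "y" → match
4. "xyy" → no match
5. "xy" → match
6. "xx" → match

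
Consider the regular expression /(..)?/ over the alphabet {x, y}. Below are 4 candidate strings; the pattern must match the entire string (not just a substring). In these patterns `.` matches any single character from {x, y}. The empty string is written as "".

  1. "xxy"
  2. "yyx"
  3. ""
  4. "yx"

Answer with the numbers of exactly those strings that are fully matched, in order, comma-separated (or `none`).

1 → no match
2 → no match
3 → match
4 → match

3, 4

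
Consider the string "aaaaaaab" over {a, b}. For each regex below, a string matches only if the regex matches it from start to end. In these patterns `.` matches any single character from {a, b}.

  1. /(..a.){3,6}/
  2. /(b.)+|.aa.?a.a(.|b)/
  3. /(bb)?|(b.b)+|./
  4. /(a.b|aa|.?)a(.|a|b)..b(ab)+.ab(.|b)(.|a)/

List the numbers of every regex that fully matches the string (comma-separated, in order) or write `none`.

1 → no match
2 → match
3 → no match
4 → no match

2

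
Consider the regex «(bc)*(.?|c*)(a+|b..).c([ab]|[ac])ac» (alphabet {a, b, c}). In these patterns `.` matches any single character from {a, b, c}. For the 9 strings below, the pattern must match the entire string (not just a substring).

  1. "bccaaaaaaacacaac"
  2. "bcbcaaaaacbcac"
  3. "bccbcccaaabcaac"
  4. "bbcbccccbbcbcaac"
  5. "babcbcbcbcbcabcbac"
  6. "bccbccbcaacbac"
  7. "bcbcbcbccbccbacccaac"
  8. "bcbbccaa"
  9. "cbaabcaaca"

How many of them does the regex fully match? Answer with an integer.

1 → no match
2 → no match
3 → no match
4 → no match
5 → no match
6 → no match
7 → no match
8 → no match — must end with "ac"
9 → no match — must end with "ac"
Total matched: 0

0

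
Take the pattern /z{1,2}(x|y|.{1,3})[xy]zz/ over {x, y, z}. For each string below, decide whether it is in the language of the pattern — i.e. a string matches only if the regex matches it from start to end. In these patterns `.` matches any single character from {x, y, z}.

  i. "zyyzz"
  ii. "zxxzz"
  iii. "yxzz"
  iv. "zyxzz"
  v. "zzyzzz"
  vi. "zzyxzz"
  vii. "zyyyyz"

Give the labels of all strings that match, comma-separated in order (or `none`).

i → match
ii → match
iii → no match — must start with "z"
iv → match
v → no match
vi → match
vii → no match — must end with "zz"

i, ii, iv, vi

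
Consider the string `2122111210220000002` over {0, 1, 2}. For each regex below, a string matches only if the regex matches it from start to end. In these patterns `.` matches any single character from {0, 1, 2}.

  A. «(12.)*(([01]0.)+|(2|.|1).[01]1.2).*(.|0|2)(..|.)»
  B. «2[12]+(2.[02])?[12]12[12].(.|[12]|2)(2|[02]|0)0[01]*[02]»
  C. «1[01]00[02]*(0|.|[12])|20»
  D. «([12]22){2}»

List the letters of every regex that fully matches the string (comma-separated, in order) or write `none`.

B

A → no match
B → match
C → no match
D → no match — must end with `22`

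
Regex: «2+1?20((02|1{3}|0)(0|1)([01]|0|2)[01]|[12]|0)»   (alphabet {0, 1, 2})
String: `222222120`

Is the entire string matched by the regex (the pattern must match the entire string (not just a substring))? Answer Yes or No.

No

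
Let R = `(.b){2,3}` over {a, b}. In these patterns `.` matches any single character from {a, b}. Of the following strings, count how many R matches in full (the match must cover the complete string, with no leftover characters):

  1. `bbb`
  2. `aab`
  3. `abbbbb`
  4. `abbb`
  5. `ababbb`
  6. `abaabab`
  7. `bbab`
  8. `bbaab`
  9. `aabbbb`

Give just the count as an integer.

1. `bbb` → no match
2. `aab` → no match
3. `abbbbb` → match
4. `abbb` → match
5. `ababbb` → match
6. `abaabab` → no match
7. `bbab` → match
8. `bbaab` → no match
9. `aabbbb` → no match
Total matched: 4

4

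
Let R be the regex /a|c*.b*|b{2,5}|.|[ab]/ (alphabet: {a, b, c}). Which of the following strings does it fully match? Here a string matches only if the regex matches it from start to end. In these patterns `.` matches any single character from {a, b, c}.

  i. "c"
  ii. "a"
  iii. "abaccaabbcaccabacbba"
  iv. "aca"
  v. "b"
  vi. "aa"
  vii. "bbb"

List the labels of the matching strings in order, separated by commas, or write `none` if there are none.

i. "c" → match
ii. "a" → match
iii → no match
iv. "aca" → no match
v. "b" → match
vi. "aa" → no match
vii. "bbb" → match

i, ii, v, vii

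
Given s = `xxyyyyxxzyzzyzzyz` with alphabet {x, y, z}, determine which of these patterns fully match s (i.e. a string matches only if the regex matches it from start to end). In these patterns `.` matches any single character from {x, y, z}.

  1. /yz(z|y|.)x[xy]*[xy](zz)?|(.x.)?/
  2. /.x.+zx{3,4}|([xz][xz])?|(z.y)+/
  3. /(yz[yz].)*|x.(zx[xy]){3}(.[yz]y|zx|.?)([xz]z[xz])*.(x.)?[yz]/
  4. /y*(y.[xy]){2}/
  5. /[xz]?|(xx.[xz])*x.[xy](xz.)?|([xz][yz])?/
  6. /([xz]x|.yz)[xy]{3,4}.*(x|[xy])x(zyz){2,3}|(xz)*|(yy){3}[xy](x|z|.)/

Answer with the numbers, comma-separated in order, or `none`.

1 → no match
2 → no match
3 → no match
4 → no match
5 → no match
6 → match

6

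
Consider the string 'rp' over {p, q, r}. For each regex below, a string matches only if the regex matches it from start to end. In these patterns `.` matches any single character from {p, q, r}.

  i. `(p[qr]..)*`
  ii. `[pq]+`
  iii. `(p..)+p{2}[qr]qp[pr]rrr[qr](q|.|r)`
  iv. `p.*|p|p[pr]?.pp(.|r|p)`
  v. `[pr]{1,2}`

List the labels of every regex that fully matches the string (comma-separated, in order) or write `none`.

v

i → no match
ii → no match
iii → no match — must start with 'p'
iv → no match — must start with 'p'
v → match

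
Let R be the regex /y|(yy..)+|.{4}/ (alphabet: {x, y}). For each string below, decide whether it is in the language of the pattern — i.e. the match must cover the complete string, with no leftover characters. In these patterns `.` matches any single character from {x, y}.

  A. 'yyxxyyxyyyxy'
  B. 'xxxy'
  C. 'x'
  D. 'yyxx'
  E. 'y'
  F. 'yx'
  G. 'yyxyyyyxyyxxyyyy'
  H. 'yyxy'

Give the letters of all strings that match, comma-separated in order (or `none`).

A → match
B → match
C → no match
D → match
E → match
F → no match
G → match
H → match

A, B, D, E, G, H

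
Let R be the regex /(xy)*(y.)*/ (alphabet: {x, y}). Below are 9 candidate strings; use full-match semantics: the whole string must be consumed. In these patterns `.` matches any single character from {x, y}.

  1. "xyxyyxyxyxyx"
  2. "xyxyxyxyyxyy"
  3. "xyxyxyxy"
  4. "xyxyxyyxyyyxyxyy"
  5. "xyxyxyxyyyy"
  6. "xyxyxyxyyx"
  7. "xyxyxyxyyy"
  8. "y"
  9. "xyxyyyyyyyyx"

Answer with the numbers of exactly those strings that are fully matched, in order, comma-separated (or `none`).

1. "xyxyyxyxyxyx" → match
2. "xyxyxyxyyxyy" → match
3. "xyxyxyxy" → match
4 → match
5. "xyxyxyxyyyy" → no match
6. "xyxyxyxyyx" → match
7. "xyxyxyxyyy" → match
8. "y" → no match
9. "xyxyyyyyyyyx" → match

1, 2, 3, 4, 6, 7, 9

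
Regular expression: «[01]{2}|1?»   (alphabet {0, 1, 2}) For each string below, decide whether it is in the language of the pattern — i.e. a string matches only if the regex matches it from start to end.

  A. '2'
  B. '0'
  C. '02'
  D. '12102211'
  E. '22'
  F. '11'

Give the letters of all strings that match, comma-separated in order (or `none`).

A → no match
B → no match
C → no match
D → no match
E → no match
F → match

F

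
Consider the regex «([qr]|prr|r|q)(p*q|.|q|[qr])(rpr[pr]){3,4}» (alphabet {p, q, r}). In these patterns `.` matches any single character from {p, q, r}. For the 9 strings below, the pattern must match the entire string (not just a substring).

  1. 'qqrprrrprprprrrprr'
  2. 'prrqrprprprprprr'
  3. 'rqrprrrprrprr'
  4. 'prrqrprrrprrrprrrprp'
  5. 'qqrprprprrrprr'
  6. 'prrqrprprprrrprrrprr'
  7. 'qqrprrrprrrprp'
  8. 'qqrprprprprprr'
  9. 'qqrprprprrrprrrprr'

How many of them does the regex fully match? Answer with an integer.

8

1 → match
2 → match
3 → no match
4 → match
5 → match
6 → match
7 → match
8 → match
9 → match
Total matched: 8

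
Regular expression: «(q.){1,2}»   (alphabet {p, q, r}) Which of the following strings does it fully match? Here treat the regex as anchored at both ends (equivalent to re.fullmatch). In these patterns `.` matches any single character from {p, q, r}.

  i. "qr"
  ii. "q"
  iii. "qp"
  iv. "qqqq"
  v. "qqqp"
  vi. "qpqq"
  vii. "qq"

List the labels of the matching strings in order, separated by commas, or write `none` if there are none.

i, iii, iv, v, vi, vii

i → match
ii → no match
iii → match
iv → match
v → match
vi → match
vii → match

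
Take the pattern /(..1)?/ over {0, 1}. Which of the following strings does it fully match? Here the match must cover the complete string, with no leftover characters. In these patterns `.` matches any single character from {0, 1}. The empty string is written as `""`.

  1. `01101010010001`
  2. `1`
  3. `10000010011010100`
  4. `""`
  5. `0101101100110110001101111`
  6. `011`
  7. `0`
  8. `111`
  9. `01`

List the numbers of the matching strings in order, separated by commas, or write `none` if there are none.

1 → no match
2. `1` → no match
3 → no match
4. `""` → match
5 → no match
6. `011` → match
7. `0` → no match
8. `111` → match
9. `01` → no match

4, 6, 8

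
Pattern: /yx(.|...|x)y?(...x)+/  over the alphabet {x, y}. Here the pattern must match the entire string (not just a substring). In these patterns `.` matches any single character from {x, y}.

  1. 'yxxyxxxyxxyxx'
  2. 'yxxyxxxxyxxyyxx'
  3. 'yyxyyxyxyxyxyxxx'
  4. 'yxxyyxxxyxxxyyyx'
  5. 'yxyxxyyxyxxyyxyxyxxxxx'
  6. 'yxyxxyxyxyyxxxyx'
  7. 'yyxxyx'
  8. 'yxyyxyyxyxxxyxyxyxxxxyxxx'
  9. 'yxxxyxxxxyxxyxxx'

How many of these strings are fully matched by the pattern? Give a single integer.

1 → match
2 → match
3 → no match — must start with 'yx'
4 → match
5 → match
6 → no match
7 → no match — must start with 'yx'
8 → no match
9 → no match
Total matched: 4

4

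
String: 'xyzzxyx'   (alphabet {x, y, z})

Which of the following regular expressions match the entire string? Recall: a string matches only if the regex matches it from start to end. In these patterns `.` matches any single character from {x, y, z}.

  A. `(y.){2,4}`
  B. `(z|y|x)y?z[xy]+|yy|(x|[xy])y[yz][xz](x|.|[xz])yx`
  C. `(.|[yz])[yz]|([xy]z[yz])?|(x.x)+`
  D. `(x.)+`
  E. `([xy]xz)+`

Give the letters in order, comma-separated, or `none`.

A → no match — must start with 'y'
B → match
C → no match
D → no match
E → no match — must end with 'xz'

B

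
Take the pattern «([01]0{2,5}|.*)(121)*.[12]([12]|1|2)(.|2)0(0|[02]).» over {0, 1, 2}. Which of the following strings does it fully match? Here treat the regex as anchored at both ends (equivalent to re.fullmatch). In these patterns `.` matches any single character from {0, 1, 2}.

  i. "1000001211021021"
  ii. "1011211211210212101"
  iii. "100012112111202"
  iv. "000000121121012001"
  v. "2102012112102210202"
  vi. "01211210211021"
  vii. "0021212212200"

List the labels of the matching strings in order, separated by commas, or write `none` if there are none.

i → no match
ii → no match
iii → no match
iv → no match
v → no match
vi → match
vii → no match

vi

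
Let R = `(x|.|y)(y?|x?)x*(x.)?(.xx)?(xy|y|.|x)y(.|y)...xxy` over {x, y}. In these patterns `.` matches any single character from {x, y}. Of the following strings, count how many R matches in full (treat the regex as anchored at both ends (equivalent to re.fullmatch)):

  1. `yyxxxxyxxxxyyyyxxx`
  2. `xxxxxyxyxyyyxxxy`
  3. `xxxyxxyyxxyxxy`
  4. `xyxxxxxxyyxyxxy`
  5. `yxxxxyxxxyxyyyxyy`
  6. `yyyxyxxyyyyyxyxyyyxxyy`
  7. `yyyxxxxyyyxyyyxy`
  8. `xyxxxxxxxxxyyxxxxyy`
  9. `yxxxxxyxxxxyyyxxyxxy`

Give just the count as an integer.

1 → no match — must end with `xxy`
2 → no match
3 → no match
4 → no match
5 → no match — must end with `xxy`
6 → no match — must end with `xxy`
7 → no match — must end with `xxy`
8 → no match — must end with `xxy`
9 → match
Total matched: 1

1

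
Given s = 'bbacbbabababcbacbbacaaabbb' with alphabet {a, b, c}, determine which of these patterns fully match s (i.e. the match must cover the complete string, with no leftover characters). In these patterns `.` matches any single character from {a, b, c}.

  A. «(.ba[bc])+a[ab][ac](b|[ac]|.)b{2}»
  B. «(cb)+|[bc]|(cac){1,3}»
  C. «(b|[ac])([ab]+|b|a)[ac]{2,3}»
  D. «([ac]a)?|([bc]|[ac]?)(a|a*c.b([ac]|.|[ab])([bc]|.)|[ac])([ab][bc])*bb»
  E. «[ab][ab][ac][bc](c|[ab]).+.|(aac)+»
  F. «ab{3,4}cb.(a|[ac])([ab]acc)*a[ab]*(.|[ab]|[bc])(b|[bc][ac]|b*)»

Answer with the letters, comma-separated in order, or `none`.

A → match
B → no match
C → no match
D → no match
E → match
F → no match — must start with 'ab'

A, E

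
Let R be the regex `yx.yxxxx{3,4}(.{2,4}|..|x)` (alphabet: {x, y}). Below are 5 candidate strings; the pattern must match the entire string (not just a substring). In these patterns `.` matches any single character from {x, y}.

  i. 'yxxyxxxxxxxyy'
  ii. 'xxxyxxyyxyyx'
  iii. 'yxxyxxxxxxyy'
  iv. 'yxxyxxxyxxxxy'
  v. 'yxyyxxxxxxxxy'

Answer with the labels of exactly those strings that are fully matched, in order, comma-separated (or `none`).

i → match
ii → no match — must start with 'yx'
iii → match
iv → no match
v → match

i, iii, v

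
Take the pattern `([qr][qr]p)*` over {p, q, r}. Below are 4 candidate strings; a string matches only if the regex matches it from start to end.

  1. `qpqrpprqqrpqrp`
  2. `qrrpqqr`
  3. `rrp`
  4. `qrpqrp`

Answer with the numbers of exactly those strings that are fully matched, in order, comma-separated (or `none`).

3, 4

1 → no match
2. `qrrpqqr` → no match
3. `rrp` → match
4. `qrpqrp` → match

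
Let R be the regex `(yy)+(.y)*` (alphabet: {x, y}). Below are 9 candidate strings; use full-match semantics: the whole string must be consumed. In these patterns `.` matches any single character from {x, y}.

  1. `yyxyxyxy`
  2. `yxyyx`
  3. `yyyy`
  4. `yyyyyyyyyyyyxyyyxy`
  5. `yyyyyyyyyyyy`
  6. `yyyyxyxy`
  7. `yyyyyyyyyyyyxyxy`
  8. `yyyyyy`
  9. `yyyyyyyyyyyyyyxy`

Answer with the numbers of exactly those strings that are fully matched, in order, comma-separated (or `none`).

1, 3, 4, 5, 6, 7, 8, 9

1 → match
2 → no match — must start with `yy`
3 → match
4 → match
5 → match
6 → match
7 → match
8 → match
9 → match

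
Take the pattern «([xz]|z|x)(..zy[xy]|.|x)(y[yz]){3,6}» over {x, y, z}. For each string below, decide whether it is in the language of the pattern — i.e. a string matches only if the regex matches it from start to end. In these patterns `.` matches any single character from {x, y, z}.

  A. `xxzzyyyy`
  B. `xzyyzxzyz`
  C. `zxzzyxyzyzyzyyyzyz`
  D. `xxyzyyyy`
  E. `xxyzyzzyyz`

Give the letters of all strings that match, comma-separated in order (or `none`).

C, D

A → no match
B → no match
C → match
D → match
E → no match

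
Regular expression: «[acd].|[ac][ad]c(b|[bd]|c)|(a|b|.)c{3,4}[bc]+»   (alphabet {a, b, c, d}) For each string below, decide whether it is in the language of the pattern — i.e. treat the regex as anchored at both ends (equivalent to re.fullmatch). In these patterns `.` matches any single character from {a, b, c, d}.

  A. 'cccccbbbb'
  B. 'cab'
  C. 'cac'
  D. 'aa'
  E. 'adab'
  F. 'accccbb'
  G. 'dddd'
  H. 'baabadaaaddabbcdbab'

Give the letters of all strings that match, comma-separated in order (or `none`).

A. 'cccccbbbb' → match
B. 'cab' → no match
C. 'cac' → no match
D. 'aa' → match
E. 'adab' → no match
F. 'accccbb' → match
G. 'dddd' → no match
H → no match

A, D, F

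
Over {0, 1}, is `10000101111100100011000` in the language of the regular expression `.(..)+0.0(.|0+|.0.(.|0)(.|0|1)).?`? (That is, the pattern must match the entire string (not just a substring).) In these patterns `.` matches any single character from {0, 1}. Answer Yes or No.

No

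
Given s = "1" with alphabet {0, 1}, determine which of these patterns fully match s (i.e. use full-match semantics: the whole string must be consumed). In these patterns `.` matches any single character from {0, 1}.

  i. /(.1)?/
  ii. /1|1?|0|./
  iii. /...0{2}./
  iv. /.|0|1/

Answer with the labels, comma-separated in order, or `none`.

i → no match
ii → match
iii → no match
iv → match

ii, iv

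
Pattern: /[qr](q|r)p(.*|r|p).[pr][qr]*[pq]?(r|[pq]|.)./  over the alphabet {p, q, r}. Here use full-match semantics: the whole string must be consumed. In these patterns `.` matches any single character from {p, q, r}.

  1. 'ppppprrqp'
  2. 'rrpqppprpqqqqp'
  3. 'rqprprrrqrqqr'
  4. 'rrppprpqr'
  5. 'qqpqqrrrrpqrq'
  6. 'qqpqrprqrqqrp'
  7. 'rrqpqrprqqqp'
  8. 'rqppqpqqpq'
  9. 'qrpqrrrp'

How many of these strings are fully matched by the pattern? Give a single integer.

1 → no match
2 → match
3 → match
4 → match
5 → match
6 → match
7 → no match
8 → match
9 → match
Total matched: 7

7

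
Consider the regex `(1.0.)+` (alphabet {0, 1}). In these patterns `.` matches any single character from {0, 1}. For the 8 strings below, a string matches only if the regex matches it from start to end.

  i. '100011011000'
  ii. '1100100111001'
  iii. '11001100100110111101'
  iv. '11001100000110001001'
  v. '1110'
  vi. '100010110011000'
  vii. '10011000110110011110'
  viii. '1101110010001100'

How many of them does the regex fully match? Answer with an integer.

i → match
ii → no match
iii → no match
iv → no match
v → no match
vi → no match
vii → no match
viii → match
Total matched: 2

2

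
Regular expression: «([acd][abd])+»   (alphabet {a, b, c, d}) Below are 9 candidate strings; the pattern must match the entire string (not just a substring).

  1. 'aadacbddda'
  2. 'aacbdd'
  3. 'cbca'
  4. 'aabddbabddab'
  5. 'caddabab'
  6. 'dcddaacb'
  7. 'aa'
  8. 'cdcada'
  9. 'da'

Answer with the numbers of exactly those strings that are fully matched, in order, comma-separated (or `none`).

1 → match
2 → match
3 → match
4 → no match
5 → match
6 → no match
7 → match
8 → match
9 → match

1, 2, 3, 5, 7, 8, 9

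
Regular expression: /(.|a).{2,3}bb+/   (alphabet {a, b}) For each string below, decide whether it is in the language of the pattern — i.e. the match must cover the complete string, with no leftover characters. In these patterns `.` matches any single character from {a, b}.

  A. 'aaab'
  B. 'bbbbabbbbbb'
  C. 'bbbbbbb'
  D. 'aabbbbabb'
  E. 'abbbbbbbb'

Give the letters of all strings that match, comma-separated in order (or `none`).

C, E

A. 'aaab' → no match
B. 'bbbbabbbbbb' → no match
C. 'bbbbbbb' → match
D. 'aabbbbabb' → no match
E. 'abbbbbbbb' → match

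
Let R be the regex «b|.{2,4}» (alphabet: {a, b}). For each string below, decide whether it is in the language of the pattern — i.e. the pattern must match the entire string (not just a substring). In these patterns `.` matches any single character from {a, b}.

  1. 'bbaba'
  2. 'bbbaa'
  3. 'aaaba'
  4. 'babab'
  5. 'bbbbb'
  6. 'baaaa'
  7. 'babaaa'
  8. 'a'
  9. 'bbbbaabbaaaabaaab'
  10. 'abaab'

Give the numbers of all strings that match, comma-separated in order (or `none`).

none

1 → no match
2 → no match
3 → no match
4 → no match
5 → no match
6 → no match
7 → no match
8 → no match
9 → no match
10 → no match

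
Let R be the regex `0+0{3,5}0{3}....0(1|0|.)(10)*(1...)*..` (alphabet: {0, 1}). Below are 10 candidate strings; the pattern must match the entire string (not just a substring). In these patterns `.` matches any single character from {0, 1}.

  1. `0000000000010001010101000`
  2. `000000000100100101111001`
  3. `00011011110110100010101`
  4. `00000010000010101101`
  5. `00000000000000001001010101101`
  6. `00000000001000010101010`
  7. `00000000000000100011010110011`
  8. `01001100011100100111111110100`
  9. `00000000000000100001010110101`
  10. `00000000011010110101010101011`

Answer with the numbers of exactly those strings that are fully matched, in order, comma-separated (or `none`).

1 → match
2 → no match
3 → no match
4 → no match
5 → match
6 → match
7 → match
8 → no match
9 → match
10 → match

1, 5, 6, 7, 9, 10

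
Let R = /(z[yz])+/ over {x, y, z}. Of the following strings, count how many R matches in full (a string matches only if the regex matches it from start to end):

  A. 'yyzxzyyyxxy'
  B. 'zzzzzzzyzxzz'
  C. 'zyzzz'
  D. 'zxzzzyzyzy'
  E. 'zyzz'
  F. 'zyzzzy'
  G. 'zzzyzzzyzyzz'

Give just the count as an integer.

A → no match — must start with 'z'
B → no match
C → no match
D → no match
E → match
F → match
G → match
Total matched: 3

3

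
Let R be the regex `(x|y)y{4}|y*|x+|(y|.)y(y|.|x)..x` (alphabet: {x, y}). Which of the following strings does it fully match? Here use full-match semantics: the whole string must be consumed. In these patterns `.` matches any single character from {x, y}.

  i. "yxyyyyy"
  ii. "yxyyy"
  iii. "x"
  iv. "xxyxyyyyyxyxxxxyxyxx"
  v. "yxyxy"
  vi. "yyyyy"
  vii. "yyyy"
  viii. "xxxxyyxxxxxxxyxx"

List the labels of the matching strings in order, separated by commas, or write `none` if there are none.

i → no match
ii → no match
iii → match
iv → no match
v → no match
vi → match
vii → match
viii → no match

iii, vi, vii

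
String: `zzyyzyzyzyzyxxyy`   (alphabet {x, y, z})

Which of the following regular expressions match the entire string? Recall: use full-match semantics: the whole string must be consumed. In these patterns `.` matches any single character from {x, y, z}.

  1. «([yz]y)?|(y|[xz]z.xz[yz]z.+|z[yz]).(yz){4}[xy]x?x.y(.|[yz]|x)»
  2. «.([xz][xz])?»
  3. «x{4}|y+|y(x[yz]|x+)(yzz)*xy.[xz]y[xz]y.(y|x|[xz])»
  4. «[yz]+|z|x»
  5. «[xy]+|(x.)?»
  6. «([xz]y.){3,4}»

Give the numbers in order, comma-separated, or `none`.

1

1 → match
2 → no match
3 → no match
4 → no match
5 → no match
6 → no match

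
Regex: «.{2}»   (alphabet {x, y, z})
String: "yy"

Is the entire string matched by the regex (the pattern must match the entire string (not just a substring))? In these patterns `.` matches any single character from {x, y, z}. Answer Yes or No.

Yes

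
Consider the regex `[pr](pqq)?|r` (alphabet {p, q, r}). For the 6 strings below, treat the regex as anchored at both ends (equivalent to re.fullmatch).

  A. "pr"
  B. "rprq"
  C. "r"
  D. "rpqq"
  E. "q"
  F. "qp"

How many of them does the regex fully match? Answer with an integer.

2

A → no match
B → no match
C → match
D → match
E → no match
F → no match
Total matched: 2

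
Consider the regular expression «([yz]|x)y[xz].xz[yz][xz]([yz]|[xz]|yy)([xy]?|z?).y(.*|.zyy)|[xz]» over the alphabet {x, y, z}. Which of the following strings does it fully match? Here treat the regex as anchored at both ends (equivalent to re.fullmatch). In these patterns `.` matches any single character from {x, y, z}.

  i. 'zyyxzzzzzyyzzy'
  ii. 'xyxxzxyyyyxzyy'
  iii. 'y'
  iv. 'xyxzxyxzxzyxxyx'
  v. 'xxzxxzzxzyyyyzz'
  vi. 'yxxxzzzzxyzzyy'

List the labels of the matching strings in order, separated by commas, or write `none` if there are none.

i → no match
ii → no match
iii → no match
iv → no match
v → no match
vi → no match

none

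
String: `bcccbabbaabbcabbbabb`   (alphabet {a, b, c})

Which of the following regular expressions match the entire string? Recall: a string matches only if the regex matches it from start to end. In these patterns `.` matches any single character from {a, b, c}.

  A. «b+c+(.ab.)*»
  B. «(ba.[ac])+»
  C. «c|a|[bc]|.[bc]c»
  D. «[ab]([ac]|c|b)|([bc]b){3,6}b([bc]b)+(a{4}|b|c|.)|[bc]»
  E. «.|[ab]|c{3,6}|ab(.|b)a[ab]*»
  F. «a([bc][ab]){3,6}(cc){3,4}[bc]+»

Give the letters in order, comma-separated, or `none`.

A → match
B → no match — must start with `ba`
C → no match
D → no match
E → no match
F → no match — must start with `a`

A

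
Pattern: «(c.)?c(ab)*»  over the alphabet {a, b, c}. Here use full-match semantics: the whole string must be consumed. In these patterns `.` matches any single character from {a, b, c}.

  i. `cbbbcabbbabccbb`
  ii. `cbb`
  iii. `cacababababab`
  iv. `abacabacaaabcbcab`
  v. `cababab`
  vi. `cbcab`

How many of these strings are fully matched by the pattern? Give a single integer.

3

i → no match
ii → no match
iii → match
iv → no match
v → match
vi → match
Total matched: 3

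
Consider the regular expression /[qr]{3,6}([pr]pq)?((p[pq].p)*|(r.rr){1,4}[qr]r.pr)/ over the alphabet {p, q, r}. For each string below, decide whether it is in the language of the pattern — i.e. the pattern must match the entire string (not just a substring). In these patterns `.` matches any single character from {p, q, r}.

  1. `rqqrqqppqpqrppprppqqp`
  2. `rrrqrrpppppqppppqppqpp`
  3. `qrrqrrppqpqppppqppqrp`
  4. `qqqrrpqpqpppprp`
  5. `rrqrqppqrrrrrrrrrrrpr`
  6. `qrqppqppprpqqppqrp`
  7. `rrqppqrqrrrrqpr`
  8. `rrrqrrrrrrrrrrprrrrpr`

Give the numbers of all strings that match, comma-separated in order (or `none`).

1 → match
2 → match
3 → match
4 → match
5 → match
6 → no match
7 → match
8 → no match

1, 2, 3, 4, 5, 7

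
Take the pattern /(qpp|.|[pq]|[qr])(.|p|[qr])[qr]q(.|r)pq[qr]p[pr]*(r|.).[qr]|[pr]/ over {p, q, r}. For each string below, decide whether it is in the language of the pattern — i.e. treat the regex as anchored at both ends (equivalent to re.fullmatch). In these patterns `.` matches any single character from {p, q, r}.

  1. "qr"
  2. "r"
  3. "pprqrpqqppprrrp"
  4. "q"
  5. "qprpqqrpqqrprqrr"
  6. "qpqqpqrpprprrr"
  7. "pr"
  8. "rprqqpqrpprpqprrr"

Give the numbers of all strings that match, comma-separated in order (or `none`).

1 → no match
2 → match
3 → no match
4 → no match
5 → no match
6 → no match
7 → no match
8 → no match

2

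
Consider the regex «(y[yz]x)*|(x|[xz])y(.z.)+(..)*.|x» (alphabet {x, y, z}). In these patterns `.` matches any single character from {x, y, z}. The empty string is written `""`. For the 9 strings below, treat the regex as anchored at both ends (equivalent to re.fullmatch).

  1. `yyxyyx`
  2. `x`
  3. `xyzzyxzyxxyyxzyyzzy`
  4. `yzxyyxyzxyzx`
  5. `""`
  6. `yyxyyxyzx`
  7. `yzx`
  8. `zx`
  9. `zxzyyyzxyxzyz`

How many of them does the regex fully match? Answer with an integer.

1 → match
2 → match
3 → match
4 → match
5 → match
6 → match
7 → match
8 → no match
9 → no match
Total matched: 7

7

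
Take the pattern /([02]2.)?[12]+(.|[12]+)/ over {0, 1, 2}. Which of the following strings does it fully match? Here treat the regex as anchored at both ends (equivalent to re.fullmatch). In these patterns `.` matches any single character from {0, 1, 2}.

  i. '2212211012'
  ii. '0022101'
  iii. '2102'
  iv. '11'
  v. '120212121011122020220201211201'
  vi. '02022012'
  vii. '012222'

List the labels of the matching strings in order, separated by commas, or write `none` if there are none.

iv

i → no match
ii → no match
iii → no match
iv → match
v → no match
vi → no match
vii → no match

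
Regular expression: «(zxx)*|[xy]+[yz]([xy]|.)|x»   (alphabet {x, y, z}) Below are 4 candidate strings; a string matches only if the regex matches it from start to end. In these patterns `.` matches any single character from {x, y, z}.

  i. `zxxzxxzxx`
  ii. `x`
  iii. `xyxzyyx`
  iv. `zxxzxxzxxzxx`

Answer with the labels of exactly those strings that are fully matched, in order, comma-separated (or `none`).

i. `zxxzxxzxx` → match
ii. `x` → match
iii. `xyxzyyx` → no match
iv. `zxxzxxzxxzxx` → match

i, ii, iv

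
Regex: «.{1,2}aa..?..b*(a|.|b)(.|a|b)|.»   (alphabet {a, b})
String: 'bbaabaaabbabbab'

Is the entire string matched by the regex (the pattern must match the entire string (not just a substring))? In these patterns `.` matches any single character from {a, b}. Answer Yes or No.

No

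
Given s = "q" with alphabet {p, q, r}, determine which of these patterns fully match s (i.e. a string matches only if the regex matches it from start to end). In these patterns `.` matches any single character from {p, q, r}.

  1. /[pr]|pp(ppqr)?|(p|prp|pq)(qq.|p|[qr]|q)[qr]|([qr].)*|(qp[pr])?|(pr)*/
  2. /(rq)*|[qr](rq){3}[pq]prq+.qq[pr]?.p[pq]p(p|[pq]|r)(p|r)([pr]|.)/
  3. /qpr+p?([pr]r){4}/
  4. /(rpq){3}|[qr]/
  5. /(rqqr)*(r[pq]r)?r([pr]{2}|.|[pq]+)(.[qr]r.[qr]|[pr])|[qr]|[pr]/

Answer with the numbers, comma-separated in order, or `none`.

4, 5

1 → no match
2 → no match
3 → no match — must start with "qpr"
4 → match
5 → match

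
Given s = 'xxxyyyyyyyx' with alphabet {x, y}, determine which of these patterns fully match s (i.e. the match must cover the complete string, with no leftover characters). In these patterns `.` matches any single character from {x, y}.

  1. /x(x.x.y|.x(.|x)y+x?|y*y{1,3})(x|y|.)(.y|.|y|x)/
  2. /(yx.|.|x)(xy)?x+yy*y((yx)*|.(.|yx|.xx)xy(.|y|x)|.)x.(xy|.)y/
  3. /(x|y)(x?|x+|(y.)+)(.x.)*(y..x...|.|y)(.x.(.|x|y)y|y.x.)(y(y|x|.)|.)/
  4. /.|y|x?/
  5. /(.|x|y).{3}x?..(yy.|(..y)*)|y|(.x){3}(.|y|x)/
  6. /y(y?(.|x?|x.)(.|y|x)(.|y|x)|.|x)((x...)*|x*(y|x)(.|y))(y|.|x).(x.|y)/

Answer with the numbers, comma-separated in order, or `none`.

1

1 → match
2 → no match — must end with 'y'
3 → no match
4 → no match
5 → no match
6 → no match — must start with 'y'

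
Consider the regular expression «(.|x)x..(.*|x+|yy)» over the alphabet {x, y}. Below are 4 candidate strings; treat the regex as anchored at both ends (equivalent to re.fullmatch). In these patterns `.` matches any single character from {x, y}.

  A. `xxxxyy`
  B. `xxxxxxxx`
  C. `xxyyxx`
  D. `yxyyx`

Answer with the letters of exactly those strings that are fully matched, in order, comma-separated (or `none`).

A, B, C, D

A → match
B → match
C → match
D → match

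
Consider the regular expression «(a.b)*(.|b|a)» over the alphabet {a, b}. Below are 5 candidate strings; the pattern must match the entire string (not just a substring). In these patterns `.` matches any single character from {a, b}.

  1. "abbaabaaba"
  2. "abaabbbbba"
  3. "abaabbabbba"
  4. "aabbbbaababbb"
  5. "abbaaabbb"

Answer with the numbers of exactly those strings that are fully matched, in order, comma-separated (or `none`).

1 → match
2 → no match
3 → no match
4 → no match
5 → no match

1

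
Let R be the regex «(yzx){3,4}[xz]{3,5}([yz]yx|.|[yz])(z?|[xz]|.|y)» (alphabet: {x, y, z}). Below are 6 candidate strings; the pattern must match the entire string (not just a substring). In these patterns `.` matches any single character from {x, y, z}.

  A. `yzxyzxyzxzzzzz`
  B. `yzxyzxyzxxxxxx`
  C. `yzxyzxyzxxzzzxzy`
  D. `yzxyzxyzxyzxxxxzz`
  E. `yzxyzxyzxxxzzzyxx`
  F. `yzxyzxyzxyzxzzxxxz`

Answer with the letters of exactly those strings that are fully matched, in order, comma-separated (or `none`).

A → match
B → match
C → match
D → match
E → match
F → match

A, B, C, D, E, F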